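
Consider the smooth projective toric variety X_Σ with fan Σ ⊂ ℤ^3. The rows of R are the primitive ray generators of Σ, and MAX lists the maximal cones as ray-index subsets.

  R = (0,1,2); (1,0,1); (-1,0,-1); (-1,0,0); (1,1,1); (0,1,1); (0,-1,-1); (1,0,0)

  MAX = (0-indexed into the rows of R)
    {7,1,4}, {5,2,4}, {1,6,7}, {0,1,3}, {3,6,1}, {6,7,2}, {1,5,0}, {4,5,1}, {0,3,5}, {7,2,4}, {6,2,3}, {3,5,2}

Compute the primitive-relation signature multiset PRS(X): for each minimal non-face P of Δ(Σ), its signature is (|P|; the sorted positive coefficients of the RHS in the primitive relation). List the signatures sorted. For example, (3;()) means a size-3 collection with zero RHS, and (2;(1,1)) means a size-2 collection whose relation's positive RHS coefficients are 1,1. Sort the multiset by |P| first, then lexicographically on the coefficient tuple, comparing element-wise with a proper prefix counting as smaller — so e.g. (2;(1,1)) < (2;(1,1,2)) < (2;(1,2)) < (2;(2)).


Δ(Σ) — 8 vertices, 11 min non-faces:

  P={1,2}:  v_{1} + v_{2} = 0  ⟹  sig = (2;())
  P={3,7}:  v_{3} + v_{7} = 0  ⟹  sig = (2;())
  P={5,6}:  v_{5} + v_{6} = 0  ⟹  sig = (2;())
  P={3,4}:  v_{3} + v_{4} = v_{5}  ⟹  sig = (2;(1))
  P={4,6}:  v_{4} + v_{6} = v_{7}  ⟹  sig = (2;(1))
  P={5,7}:  v_{5} + v_{7} = v_{4}  ⟹  sig = (2;(1))
  P={0,2}:  v_{0} + v_{2} = v_{3} + v_{5}  ⟹  sig = (2;(1,1))
  P={0,6}:  v_{0} + v_{6} = v_{1} + v_{3}  ⟹  sig = (2;(1,1))
  P={0,7}:  v_{0} + v_{7} = v_{1} + v_{5}  ⟹  sig = (2;(1,1))
  P={0,4}:  v_{0} + v_{4} = v_{1} + 2·v_{5}  ⟹  sig = (2;(1,2))
  P={1,3,5}:  v_{1} + v_{3} + v_{5} = v_{0}  ⟹  sig = (3;(1))

Hence PRS(X_Σ) =
    (2;())
    (2;())
    (2;())
    (2;(1))
    (2;(1))
    (2;(1))
    (2;(1,1))
    (2;(1,1))
    (2;(1,1))
    (2;(1,2))
    (3;(1))


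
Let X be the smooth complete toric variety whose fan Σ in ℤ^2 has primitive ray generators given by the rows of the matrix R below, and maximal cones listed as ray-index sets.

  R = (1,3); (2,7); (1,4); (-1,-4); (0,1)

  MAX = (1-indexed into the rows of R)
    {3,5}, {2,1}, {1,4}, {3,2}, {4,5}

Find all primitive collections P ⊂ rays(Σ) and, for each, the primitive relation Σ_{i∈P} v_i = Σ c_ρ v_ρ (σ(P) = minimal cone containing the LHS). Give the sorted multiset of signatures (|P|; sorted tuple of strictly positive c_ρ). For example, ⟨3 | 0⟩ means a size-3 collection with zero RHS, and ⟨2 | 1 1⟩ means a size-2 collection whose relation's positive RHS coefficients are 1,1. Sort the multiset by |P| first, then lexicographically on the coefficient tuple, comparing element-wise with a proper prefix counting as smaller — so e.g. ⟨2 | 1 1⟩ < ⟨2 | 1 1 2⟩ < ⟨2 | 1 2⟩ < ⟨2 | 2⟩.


Minimal non-faces — 5 found among 5 rays, 5 max cones:

  P = {3,4}:  v_{3} + v_{4} = 0  ⇒ sig = ⟨2 | 0⟩
  P = {1,3}:  v_{1} + v_{3} = v_{2}  ⇒ sig = ⟨2 | 1⟩
  P = {1,5}:  v_{1} + v_{5} = v_{3}  ⇒ sig = ⟨2 | 1⟩
  P = {2,4}:  v_{2} + v_{4} = v_{1}  ⇒ sig = ⟨2 | 1⟩
  P = {2,5}:  v_{2} + v_{5} = 2·v_{3}  ⇒ sig = ⟨2 | 2⟩

so the primitive-relation signature multiset is
    ⟨2 | 0⟩
    ⟨2 | 1⟩
    ⟨2 | 1⟩
    ⟨2 | 1⟩
    ⟨2 | 2⟩


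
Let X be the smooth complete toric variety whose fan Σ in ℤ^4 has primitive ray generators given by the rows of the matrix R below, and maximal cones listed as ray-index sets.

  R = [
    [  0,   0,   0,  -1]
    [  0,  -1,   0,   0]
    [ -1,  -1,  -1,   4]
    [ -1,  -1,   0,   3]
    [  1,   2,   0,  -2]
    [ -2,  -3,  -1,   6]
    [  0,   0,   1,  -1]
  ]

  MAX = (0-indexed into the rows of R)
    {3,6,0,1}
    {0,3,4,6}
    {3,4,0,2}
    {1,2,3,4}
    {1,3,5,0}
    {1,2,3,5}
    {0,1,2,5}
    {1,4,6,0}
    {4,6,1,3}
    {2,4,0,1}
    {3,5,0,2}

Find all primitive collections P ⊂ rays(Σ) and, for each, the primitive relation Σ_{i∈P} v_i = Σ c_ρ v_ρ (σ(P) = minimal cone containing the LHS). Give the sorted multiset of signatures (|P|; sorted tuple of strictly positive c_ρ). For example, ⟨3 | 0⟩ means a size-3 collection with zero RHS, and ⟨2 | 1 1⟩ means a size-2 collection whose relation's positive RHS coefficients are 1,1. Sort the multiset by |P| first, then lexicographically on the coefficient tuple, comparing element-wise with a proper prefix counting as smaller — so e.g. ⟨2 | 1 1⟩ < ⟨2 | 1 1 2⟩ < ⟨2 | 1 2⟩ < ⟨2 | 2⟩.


|primitive collections| = 5. Relations:

  P={2,6}:  v_{2} + v_{6} = v_{3} ; sig = ⟨2 | 1⟩
  P={4,5}:  v_{4} + v_{5} = v_{2} ; sig = ⟨2 | 1⟩
  P={5,6}:  v_{5} + v_{6} = v_{0} + v_{1} + 2·v_{3} ; sig = ⟨2 | 1 1 2⟩
  P={0,1,3,4}:  v_{0} + v_{1} + v_{3} + v_{4} = 0 ; sig = ⟨4 | 0⟩
  P={0,1,2,3}:  v_{0} + v_{1} + v_{2} + v_{3} = v_{5} ; sig = ⟨4 | 1⟩

Signatures (|P|; sorted positive RHS coefficients), sorted:
{ ⟨2 | 1⟩ ×2,  ⟨2 | 1 1 2⟩,  ⟨4 | 0⟩,  ⟨4 | 1⟩ }


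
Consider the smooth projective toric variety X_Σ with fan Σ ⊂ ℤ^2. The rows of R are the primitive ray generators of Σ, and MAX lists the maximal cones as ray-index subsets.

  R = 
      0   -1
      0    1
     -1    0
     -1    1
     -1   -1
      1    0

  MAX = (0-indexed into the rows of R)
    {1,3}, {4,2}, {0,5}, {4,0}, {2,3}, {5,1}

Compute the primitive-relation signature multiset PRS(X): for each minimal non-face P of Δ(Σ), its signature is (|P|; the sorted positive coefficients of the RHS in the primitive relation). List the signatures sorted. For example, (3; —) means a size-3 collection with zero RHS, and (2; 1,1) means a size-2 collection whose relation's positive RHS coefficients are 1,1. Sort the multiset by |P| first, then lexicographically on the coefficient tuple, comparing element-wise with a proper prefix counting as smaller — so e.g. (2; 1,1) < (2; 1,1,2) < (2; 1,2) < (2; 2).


The 9 primitive collections of Σ (r=6, n=2):

  P = {0,1}:  v_{0} + v_{1} = 0  →  sig = (2; —)
  P = {2,5}:  v_{2} + v_{5} = 0  →  sig = (2; —)
  P = {0,2}:  v_{0} + v_{2} = v_{4}  →  sig = (2; 1)
  P = {0,3}:  v_{0} + v_{3} = v_{2}  →  sig = (2; 1)
  P = {1,2}:  v_{1} + v_{2} = v_{3}  →  sig = (2; 1)
  P = {1,4}:  v_{1} + v_{4} = v_{2}  →  sig = (2; 1)
  P = {3,5}:  v_{3} + v_{5} = v_{1}  →  sig = (2; 1)
  P = {4,5}:  v_{4} + v_{5} = v_{0}  →  sig = (2; 1)
  P = {3,4}:  v_{3} + v_{4} = 2·v_{2}  →  sig = (2; 2)

Sorted signature multiset PRS(X):
    (2; —)
    (2; —)
    (2; 1)
    (2; 1)
    (2; 1)
    (2; 1)
    (2; 1)
    (2; 1)
    (2; 2)


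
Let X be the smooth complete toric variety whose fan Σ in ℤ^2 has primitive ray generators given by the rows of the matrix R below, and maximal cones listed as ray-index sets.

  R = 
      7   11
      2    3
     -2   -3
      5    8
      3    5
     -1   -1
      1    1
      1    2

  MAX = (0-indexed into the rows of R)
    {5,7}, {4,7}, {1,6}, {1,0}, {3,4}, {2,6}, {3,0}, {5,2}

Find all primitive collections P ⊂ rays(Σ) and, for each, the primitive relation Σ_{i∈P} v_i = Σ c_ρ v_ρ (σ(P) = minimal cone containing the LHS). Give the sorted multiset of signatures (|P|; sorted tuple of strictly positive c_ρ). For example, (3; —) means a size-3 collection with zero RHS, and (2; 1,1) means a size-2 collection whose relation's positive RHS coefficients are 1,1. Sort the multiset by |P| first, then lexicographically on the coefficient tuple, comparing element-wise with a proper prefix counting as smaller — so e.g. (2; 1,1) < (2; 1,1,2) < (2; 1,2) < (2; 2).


20 minimal non-faces of Δ(Σ) (on 8 rays):

  P={1,2}:  v_{1} + v_{2} = 0  so sig = (2; —)
  P={5,6}:  v_{5} + v_{6} = 0  so sig = (2; —)
  P={0,2}:  v_{0} + v_{2} = v_{3}  so sig = (2; 1)
  P={1,3}:  v_{1} + v_{3} = v_{0}  so sig = (2; 1)
  P={1,4}:  v_{1} + v_{4} = v_{3}  so sig = (2; 1)
  P={1,5}:  v_{1} + v_{5} = v_{7}  so sig = (2; 1)
  P={1,7}:  v_{1} + v_{7} = v_{4}  so sig = (2; 1)
  P={2,3}:  v_{2} + v_{3} = v_{4}  so sig = (2; 1)
  P={2,4}:  v_{2} + v_{4} = v_{7}  so sig = (2; 1)
  P={2,7}:  v_{2} + v_{7} = v_{5}  so sig = (2; 1)
  P={6,7}:  v_{6} + v_{7} = v_{1}  so sig = (2; 1)
  P={0,7}:  v_{0} + v_{7} = v_{3} + v_{4}  so sig = (2; 1,1)
  P={3,5}:  v_{3} + v_{5} = v_{4} + v_{7}  so sig = (2; 1,1)
  P={0,4}:  v_{0} + v_{4} = 2·v_{3}  so sig = (2; 2)
  P={0,5}:  v_{0} + v_{5} = 2·v_{4}  so sig = (2; 2)
  P={3,7}:  v_{3} + v_{7} = 2·v_{4}  so sig = (2; 2)
  P={4,5}:  v_{4} + v_{5} = 2·v_{7}  so sig = (2; 2)
  P={4,6}:  v_{4} + v_{6} = 2·v_{1}  so sig = (2; 2)
  P={3,6}:  v_{3} + v_{6} = 3·v_{1}  so sig = (2; 3)
  P={0,6}:  v_{0} + v_{6} = 4·v_{1}  so sig = (2; 4)

so the primitive-relation signature multiset is
    |P|=2: 20 collections, coeffs (), (), (1), (1), (1), (1), (1), (1), (1), (1), (1), (1,1), (1,1), (2), (2), (2), (2), (2), (3), (4)


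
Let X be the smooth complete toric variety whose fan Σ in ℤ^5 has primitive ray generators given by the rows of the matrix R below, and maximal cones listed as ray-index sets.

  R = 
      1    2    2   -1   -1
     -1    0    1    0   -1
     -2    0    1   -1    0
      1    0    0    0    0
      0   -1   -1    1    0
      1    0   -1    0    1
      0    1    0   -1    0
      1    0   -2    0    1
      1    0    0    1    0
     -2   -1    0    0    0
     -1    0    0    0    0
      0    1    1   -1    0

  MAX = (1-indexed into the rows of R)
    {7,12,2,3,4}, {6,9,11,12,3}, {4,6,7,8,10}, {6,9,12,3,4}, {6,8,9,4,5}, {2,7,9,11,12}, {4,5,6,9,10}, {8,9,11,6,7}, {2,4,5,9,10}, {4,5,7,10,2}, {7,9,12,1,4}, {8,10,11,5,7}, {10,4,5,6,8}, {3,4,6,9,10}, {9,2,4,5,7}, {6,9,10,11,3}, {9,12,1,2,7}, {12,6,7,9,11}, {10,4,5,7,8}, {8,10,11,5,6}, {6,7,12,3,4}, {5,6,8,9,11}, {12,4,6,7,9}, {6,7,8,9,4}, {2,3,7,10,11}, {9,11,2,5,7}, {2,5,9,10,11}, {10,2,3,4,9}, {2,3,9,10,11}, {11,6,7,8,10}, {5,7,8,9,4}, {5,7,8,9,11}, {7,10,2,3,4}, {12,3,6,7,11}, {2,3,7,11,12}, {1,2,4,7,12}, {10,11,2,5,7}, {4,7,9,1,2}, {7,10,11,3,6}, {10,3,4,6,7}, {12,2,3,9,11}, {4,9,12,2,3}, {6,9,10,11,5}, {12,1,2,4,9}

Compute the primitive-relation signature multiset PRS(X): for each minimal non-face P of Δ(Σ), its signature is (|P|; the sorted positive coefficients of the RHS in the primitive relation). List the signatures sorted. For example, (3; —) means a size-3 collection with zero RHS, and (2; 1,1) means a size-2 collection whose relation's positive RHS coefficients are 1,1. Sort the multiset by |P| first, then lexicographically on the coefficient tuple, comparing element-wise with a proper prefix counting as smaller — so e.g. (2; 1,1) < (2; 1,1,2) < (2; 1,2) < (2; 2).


Minimal non-faces — 19 found among 12 rays, 44 max cones:

  • {2,6}:  v_{2} + v_{6} = 0 ; sig = (2; —)
  • {4,11}:  v_{4} + v_{11} = 0 ; sig = (2; —)
  • {5,12}:  v_{5} + v_{12} = 0 ; sig = (2; —)
  • {3,5}:  v_{3} + v_{5} = v_{10} ; sig = (2; 1)
  • {10,12}:  v_{10} + v_{12} = v_{3} ; sig = (2; 1)
  • {1,10}:  v_{1} + v_{10} = v_{2} + v_{12} ; sig = (2; 1,1)
  • {2,8}:  v_{2} + v_{8} = v_{5} + v_{7} ; sig = (2; 1,1)
  • {8,12}:  v_{8} + v_{12} = v_{6} + v_{7} ; sig = (2; 1,1)
  • {3,8}:  v_{3} + v_{8} = v_{6} + v_{7} + v_{10} ; sig = (2; 1,1,1)
  • {1,5}:  v_{1} + v_{5} = v_{2} + v_{4} + v_{7} + v_{9} ; sig = (2; 1,1,1,1)
  • {1,6}:  v_{1} + v_{6} = v_{4} + v_{7} + v_{9} + v_{12} ; sig = (2; 1,1,1,1)
  • {1,11}:  v_{1} + v_{11} = v_{2} + v_{7} + v_{9} + v_{12} ; sig = (2; 1,1,1,1)
  • {1,8}:  v_{1} + v_{8} = v_{4} + 2·v_{7} + v_{9} ; sig = (2; 1,1,2)
  • {1,3}:  v_{1} + v_{3} = v_{2} + 2·v_{12} ; sig = (2; 1,2)
  • {5,6,7}:  v_{5} + v_{6} + v_{7} = v_{8} ; sig = (3; 1)
  • {7,9,10}:  v_{7} + v_{9} + v_{10} = v_{11} ; sig = (3; 1)
  • {3,7,9}:  v_{3} + v_{7} + v_{9} = v_{11} + v_{12} ; sig = (3; 1,1)
  • {8,9,10}:  v_{8} + v_{9} + v_{10} = v_{5} + v_{6} + v_{11} ; sig = (3; 1,1,1)
  • {2,4,7,9,12}:  v_{2} + v_{4} + v_{7} + v_{9} + v_{12} = v_{1} ; sig = (5; 1)

Signatures (|P|; sorted positive RHS coefficients), sorted:
    |P|=2: 14 collections, coeffs (), (), (), (1), (1), (1,1), (1,1), (1,1), (1,1,1), (1,1,1,1), (1,1,1,1), (1,1,1,1), (1,1,2), (1,2)
    |P|=3: 4 collections, coeffs (1), (1), (1,1), (1,1,1)
    |P|=5: 1 collection, coeffs (1)


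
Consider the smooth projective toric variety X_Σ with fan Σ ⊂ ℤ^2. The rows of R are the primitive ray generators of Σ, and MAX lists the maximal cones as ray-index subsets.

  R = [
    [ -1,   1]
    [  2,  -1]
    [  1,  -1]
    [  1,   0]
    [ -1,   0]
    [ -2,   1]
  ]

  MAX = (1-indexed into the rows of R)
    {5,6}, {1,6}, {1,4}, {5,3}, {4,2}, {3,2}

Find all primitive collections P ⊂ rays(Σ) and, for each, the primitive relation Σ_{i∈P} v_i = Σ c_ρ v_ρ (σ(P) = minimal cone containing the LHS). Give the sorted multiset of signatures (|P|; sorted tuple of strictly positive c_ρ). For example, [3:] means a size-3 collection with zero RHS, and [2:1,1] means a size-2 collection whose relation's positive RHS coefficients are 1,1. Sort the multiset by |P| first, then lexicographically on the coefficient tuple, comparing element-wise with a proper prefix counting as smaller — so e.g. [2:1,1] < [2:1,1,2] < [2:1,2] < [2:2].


9 minimal non-faces of Δ(Σ) (on 6 rays):

  • {1,3}:  v_{1} + v_{3} = 0  ⇒ sig = [2:]
  • {2,6}:  v_{2} + v_{6} = 0  ⇒ sig = [2:]
  • {4,5}:  v_{4} + v_{5} = 0  ⇒ sig = [2:]
  • {1,2}:  v_{1} + v_{2} = v_{4}  ⇒ sig = [2:1]
  • {1,5}:  v_{1} + v_{5} = v_{6}  ⇒ sig = [2:1]
  • {2,5}:  v_{2} + v_{5} = v_{3}  ⇒ sig = [2:1]
  • {3,4}:  v_{3} + v_{4} = v_{2}  ⇒ sig = [2:1]
  • {3,6}:  v_{3} + v_{6} = v_{5}  ⇒ sig = [2:1]
  • {4,6}:  v_{4} + v_{6} = v_{1}  ⇒ sig = [2:1]

Hence PRS(X_Σ) =
{ [2:] ×3,  [2:1] ×6 }


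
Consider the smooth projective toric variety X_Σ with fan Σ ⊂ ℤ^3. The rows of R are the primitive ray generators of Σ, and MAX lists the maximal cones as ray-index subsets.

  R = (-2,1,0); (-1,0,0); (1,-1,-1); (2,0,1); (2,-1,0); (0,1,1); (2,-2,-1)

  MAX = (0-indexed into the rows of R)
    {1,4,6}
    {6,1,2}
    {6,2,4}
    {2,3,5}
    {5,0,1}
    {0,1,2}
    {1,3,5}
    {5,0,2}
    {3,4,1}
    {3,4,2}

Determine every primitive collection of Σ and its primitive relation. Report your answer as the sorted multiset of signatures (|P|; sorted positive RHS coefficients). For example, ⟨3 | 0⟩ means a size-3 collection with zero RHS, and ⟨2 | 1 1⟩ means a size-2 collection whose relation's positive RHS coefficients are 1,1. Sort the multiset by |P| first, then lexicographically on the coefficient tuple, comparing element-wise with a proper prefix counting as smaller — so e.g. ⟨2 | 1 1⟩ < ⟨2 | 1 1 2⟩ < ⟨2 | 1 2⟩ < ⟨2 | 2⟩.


Σ has 9 primitive collections:

  • {0,4}:  v_{0} + v_{4} = 0  ⟹  sig = ⟨2 | 0⟩
  • {0,3}:  v_{0} + v_{3} = v_{5}  ⟹  sig = ⟨2 | 1⟩
  • {4,5}:  v_{4} + v_{5} = v_{3}  ⟹  sig = ⟨2 | 1⟩
  • {5,6}:  v_{5} + v_{6} = v_{4}  ⟹  sig = ⟨2 | 1⟩
  • {0,6}:  v_{0} + v_{6} = v_{1} + v_{2}  ⟹  sig = ⟨2 | 1 1⟩
  • {3,6}:  v_{3} + v_{6} = 2·v_{4}  ⟹  sig = ⟨2 | 2⟩
  • {1,2,5}:  v_{1} + v_{2} + v_{5} = 0  ⟹  sig = ⟨3 | 0⟩
  • {1,2,3}:  v_{1} + v_{2} + v_{3} = v_{4}  ⟹  sig = ⟨3 | 1⟩
  • {1,2,4}:  v_{1} + v_{2} + v_{4} = v_{6}  ⟹  sig = ⟨3 | 1⟩

Sorted signature multiset PRS(X):
[⟨2 | 0⟩, ⟨2 | 1⟩, ⟨2 | 1⟩, ⟨2 | 1⟩, ⟨2 | 1 1⟩, ⟨2 | 2⟩, ⟨3 | 0⟩, ⟨3 | 1⟩, ⟨3 | 1⟩]


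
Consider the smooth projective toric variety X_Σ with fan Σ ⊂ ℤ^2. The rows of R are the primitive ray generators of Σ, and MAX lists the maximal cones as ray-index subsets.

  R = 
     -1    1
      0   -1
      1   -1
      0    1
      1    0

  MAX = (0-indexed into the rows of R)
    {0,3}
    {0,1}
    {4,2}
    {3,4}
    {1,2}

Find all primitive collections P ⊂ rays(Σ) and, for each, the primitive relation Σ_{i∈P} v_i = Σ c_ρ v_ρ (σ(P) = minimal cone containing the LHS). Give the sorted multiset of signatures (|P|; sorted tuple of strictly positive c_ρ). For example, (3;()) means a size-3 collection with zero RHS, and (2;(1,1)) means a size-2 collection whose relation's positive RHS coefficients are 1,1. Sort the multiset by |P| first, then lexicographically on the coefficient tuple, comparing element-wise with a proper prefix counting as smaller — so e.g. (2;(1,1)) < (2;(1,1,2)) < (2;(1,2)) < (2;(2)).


Δ(Σ) — 5 vertices, 5 min non-faces:

  • {0,2}:  v_{0} + v_{2} = 0  →  sig = (2;())
  • {1,3}:  v_{1} + v_{3} = 0  →  sig = (2;())
  • {0,4}:  v_{0} + v_{4} = v_{3}  →  sig = (2;(1))
  • {1,4}:  v_{1} + v_{4} = v_{2}  →  sig = (2;(1))
  • {2,3}:  v_{2} + v_{3} = v_{4}  →  sig = (2;(1))

so the primitive-relation signature multiset is
    |P|=2: 5 collections, coeffs (), (), (1), (1), (1)


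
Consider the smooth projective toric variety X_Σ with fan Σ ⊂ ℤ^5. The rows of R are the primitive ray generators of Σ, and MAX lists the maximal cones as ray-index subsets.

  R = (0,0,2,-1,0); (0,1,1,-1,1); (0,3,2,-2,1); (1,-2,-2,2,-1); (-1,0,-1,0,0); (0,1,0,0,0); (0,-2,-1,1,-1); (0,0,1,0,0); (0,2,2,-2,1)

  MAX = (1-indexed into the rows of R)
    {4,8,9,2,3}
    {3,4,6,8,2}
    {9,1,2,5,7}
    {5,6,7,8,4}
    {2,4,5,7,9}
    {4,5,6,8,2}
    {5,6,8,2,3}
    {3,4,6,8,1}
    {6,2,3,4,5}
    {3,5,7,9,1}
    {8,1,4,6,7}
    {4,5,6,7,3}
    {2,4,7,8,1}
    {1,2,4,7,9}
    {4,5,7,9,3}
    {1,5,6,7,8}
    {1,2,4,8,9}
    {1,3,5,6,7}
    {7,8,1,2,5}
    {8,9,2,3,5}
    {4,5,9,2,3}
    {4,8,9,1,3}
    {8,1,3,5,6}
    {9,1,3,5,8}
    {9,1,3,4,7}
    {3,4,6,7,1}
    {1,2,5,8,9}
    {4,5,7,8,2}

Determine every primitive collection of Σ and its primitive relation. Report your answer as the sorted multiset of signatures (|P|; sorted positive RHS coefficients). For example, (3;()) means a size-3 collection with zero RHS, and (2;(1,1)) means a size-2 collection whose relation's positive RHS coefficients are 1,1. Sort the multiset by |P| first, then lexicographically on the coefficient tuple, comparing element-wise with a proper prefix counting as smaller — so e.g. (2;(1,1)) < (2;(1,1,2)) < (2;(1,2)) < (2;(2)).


Δ(Σ) — 9 vertices, 10 min non-faces:

  P = {6,9}:  v_{6} + v_{9} = v_{3} ; sig = (2;(1))
  P = {2,6,7}:  v_{2} + v_{6} + v_{7} = 0 ; sig = (3;())
  P = {1,4,5}:  v_{1} + v_{4} + v_{5} = v_{7} ; sig = (3;(1))
  P = {2,3,7}:  v_{2} + v_{3} + v_{7} = v_{9} ; sig = (3;(1))
  P = {7,8,9}:  v_{7} + v_{8} + v_{9} = v_{1} ; sig = (3;(1))
  P = {1,2,6}:  v_{1} + v_{2} + v_{6} = v_{8} + v_{9} ; sig = (3;(1,1))
  P = {3,7,8}:  v_{3} + v_{7} + v_{8} = v_{1} + v_{6} ; sig = (3;(1,1))
  P = {1,2,3}:  v_{1} + v_{2} + v_{3} = v_{8} + 2·v_{9} ; sig = (3;(1,2))
  P = {4,5,8,9}:  v_{4} + v_{5} + v_{8} + v_{9} = 0 ; sig = (4;())
  P = {3,4,5,8}:  v_{3} + v_{4} + v_{5} + v_{8} = v_{6} ; sig = (4;(1))

Hence PRS(X_Σ) =
{ (2;(1)),  (3;()),  (3;(1)) ×3,  (3;(1,1)) ×2,  (3;(1,2)),  (4;()),  (4;(1)) }


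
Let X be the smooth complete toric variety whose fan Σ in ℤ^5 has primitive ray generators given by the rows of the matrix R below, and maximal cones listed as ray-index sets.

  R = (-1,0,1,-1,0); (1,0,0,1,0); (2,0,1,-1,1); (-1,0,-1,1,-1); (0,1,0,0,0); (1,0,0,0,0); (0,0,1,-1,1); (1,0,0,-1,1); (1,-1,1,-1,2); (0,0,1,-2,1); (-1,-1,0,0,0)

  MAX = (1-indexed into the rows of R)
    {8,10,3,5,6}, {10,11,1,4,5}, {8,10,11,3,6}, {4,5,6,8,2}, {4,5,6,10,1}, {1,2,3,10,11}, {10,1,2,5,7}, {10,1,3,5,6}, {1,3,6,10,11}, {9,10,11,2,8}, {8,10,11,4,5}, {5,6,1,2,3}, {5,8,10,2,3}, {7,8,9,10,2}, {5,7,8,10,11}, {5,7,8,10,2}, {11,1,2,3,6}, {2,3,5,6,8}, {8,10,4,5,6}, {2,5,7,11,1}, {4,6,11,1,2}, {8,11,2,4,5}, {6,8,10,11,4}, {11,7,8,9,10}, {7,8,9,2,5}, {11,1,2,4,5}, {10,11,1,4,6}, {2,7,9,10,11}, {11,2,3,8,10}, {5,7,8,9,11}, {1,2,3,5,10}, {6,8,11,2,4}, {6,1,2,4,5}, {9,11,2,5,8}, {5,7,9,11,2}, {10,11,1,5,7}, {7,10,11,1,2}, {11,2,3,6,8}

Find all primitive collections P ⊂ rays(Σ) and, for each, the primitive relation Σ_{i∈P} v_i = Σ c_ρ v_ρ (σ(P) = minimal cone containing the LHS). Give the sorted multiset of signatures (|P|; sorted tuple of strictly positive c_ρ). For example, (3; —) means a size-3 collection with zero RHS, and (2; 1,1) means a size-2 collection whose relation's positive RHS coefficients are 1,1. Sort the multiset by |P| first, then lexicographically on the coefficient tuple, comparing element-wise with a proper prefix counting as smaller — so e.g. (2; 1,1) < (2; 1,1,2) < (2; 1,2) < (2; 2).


Σ has 16 primitive collections:

  P = {1,8}:  v_{1} + v_{8} = v_{10}  →  sig = (2; 1)
  P = {3,4}:  v_{3} + v_{4} = v_{6}  →  sig = (2; 1)
  P = {4,7}:  v_{4} + v_{7} = v_{5} + v_{11}  →  sig = (2; 1,1)
  P = {6,7}:  v_{6} + v_{7} = v_{2} + v_{10}  →  sig = (2; 1,1)
  P = {1,9}:  v_{1} + v_{9} = v_{2} + v_{7} + v_{10} + v_{11}  →  sig = (2; 1,1,1,1)
  P = {4,9}:  v_{4} + v_{9} = v_{2} + v_{5} + v_{8} + 2·v_{11}  →  sig = (2; 1,1,1,2)
  P = {6,9}:  v_{6} + v_{9} = 2·v_{2} + v_{8} + v_{10} + v_{11}  →  sig = (2; 1,1,1,2)
  P = {3,9}:  v_{3} + v_{9} = 3·v_{2} + v_{8} + 2·v_{10} + v_{11}  →  sig = (2; 1,1,2,3)
  P = {3,7}:  v_{3} + v_{7} = 2·v_{2} + 2·v_{10}  →  sig = (2; 2,2)
  P = {2,4,10}:  v_{2} + v_{4} + v_{10} = 0  →  sig = (3; —)
  P = {5,6,11}:  v_{5} + v_{6} + v_{11} = 0  →  sig = (3; —)
  P = {2,6,10}:  v_{2} + v_{6} + v_{10} = v_{3}  →  sig = (3; 1)
  P = {3,5,11}:  v_{3} + v_{5} + v_{11} = v_{2} + v_{10}  →  sig = (3; 1,1)
  P = {5,9,10}:  v_{5} + v_{9} + v_{10} = 2·v_{7} + v_{8}  →  sig = (3; 1,2)
  P = {2,5,10,11}:  v_{2} + v_{5} + v_{10} + v_{11} = v_{7}  →  sig = (4; 1)
  P = {2,7,8,11}:  v_{2} + v_{7} + v_{8} + v_{11} = v_{9}  →  sig = (4; 1)

Sorted signature multiset PRS(X):
    (2; 1)
    (2; 1)
    (2; 1,1)
    (2; 1,1)
    (2; 1,1,1,1)
    (2; 1,1,1,2)
    (2; 1,1,1,2)
    (2; 1,1,2,3)
    (2; 2,2)
    (3; —)
    (3; —)
    (3; 1)
    (3; 1,1)
    (3; 1,2)
    (4; 1)
    (4; 1)


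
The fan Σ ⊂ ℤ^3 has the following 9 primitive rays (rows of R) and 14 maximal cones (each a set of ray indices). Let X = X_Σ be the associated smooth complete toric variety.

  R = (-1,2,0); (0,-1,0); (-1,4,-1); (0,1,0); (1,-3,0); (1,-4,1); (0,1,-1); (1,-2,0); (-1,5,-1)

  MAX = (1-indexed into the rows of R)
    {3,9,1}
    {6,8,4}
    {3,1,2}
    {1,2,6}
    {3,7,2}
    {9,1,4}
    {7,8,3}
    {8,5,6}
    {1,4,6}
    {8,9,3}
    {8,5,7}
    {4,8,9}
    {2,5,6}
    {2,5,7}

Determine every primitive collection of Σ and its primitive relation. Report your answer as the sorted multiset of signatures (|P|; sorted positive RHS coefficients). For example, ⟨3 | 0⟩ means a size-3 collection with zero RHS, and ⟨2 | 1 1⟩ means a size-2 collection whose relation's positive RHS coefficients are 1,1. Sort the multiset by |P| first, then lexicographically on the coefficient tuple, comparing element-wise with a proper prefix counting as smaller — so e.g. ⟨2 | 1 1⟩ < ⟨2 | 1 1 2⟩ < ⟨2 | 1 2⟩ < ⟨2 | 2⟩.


Δ(Σ) — 9 vertices, 15 min non-faces:

  • {1,8}:  v_{1} + v_{8} = 0 — sig = ⟨2 | 0⟩
  • {2,4}:  v_{2} + v_{4} = 0 — sig = ⟨2 | 0⟩
  • {3,6}:  v_{3} + v_{6} = 0 — sig = ⟨2 | 0⟩
  • {1,5}:  v_{1} + v_{5} = v_{2} — sig = ⟨2 | 1⟩
  • {2,8}:  v_{2} + v_{8} = v_{5} — sig = ⟨2 | 1⟩
  • {2,9}:  v_{2} + v_{9} = v_{3} — sig = ⟨2 | 1⟩
  • {3,4}:  v_{3} + v_{4} = v_{9} — sig = ⟨2 | 1⟩
  • {3,5}:  v_{3} + v_{5} = v_{7} — sig = ⟨2 | 1⟩
  • {4,5}:  v_{4} + v_{5} = v_{8} — sig = ⟨2 | 1⟩
  • {6,7}:  v_{6} + v_{7} = v_{5} — sig = ⟨2 | 1⟩
  • {6,9}:  v_{6} + v_{9} = v_{4} — sig = ⟨2 | 1⟩
  • {1,7}:  v_{1} + v_{7} = v_{2} + v_{3} — sig = ⟨2 | 1 1⟩
  • {4,7}:  v_{4} + v_{7} = v_{3} + v_{8} — sig = ⟨2 | 1 1⟩
  • {5,9}:  v_{5} + v_{9} = v_{3} + v_{8} — sig = ⟨2 | 1 1⟩
  • {7,9}:  v_{7} + v_{9} = 2·v_{3} + v_{8} — sig = ⟨2 | 1 2⟩

so the primitive-relation signature multiset is
    ⟨2 | 0⟩
    ⟨2 | 0⟩
    ⟨2 | 0⟩
    ⟨2 | 1⟩
    ⟨2 | 1⟩
    ⟨2 | 1⟩
    ⟨2 | 1⟩
    ⟨2 | 1⟩
    ⟨2 | 1⟩
    ⟨2 | 1⟩
    ⟨2 | 1⟩
    ⟨2 | 1 1⟩
    ⟨2 | 1 1⟩
    ⟨2 | 1 1⟩
    ⟨2 | 1 2⟩


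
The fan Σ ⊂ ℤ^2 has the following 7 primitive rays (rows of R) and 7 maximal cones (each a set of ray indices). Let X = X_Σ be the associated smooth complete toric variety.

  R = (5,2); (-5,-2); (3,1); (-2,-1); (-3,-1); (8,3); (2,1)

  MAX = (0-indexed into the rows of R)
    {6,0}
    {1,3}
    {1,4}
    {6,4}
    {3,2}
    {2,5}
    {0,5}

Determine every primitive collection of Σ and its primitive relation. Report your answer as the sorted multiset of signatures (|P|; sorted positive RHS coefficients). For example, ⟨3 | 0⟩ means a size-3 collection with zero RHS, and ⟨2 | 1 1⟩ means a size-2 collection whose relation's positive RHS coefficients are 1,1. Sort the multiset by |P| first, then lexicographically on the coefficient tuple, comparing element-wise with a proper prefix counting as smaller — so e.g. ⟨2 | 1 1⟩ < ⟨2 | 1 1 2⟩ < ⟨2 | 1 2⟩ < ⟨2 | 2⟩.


Σ has 14 primitive collections:

  P = {0,1}:  v_{0} + v_{1} = 0  →  sig = ⟨2 | 0⟩
  P = {2,4}:  v_{2} + v_{4} = 0  →  sig = ⟨2 | 0⟩
  P = {3,6}:  v_{3} + v_{6} = 0  →  sig = ⟨2 | 0⟩
  P = {0,2}:  v_{0} + v_{2} = v_{5}  →  sig = ⟨2 | 1⟩
  P = {0,3}:  v_{0} + v_{3} = v_{2}  →  sig = ⟨2 | 1⟩
  P = {0,4}:  v_{0} + v_{4} = v_{6}  →  sig = ⟨2 | 1⟩
  P = {1,2}:  v_{1} + v_{2} = v_{3}  →  sig = ⟨2 | 1⟩
  P = {1,5}:  v_{1} + v_{5} = v_{2}  →  sig = ⟨2 | 1⟩
  P = {1,6}:  v_{1} + v_{6} = v_{4}  →  sig = ⟨2 | 1⟩
  P = {2,6}:  v_{2} + v_{6} = v_{0}  →  sig = ⟨2 | 1⟩
  P = {3,4}:  v_{3} + v_{4} = v_{1}  →  sig = ⟨2 | 1⟩
  P = {4,5}:  v_{4} + v_{5} = v_{0}  →  sig = ⟨2 | 1⟩
  P = {3,5}:  v_{3} + v_{5} = 2·v_{2}  →  sig = ⟨2 | 2⟩
  P = {5,6}:  v_{5} + v_{6} = 2·v_{0}  →  sig = ⟨2 | 2⟩

so the primitive-relation signature multiset is
{ ⟨2 | 0⟩ ×3,  ⟨2 | 1⟩ ×9,  ⟨2 | 2⟩ ×2 }


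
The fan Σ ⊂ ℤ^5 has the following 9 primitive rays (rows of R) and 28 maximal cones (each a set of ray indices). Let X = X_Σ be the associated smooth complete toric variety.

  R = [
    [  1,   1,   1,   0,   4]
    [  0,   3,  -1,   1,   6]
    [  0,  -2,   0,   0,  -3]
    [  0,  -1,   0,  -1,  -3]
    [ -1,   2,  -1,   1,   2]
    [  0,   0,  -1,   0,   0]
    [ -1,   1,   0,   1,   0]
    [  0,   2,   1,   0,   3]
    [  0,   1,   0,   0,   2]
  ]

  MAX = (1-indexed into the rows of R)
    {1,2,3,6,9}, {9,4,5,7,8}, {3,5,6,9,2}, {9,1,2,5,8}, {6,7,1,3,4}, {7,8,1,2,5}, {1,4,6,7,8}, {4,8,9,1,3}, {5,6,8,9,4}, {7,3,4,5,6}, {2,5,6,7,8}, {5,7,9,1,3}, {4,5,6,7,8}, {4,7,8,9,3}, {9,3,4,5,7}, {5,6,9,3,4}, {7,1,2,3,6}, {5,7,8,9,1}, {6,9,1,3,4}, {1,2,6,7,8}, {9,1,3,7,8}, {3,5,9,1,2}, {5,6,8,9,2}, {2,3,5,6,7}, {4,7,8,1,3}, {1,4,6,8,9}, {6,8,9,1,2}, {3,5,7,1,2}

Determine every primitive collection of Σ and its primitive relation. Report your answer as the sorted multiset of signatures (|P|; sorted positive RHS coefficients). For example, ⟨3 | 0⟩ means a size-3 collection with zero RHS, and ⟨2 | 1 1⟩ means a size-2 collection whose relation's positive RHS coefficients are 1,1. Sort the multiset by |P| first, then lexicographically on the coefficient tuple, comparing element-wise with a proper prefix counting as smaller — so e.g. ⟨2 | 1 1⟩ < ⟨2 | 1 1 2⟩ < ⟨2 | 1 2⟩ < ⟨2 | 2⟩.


Σ has 9 primitive collections:

  P = {2,4}:  v_{2} + v_{4} = 2·v_{6} + v_{8} — sig = ⟨2 | 1 2⟩
  P = {3,6,8}:  v_{3} + v_{6} + v_{8} = 0 — sig = ⟨3 | 0⟩
  P = {1,5,6}:  v_{1} + v_{5} + v_{6} = v_{2} — sig = ⟨3 | 1⟩
  P = {6,7,9}:  v_{6} + v_{7} + v_{9} = v_{5} — sig = ⟨3 | 1⟩
  P = {1,4,5}:  v_{1} + v_{4} + v_{5} = v_{6} + v_{8} — sig = ⟨3 | 1 1⟩
  P = {2,3,8}:  v_{2} + v_{3} + v_{8} = v_{1} + v_{5} — sig = ⟨3 | 1 1⟩
  P = {3,5,8}:  v_{3} + v_{5} + v_{8} = v_{7} + v_{9} — sig = ⟨3 | 1 1⟩
  P = {2,7,9}:  v_{2} + v_{7} + v_{9} = v_{1} + 2·v_{5} — sig = ⟨3 | 1 2⟩
  P = {1,4,7,9}:  v_{1} + v_{4} + v_{7} + v_{9} = v_{8} — sig = ⟨4 | 1⟩

so the primitive-relation signature multiset is
    |P|=2: 1 collection, coeffs (1,2)
    |P|=3: 7 collections, coeffs (), (1), (1), (1,1), (1,1), (1,1), (1,2)
    |P|=4: 1 collection, coeffs (1)


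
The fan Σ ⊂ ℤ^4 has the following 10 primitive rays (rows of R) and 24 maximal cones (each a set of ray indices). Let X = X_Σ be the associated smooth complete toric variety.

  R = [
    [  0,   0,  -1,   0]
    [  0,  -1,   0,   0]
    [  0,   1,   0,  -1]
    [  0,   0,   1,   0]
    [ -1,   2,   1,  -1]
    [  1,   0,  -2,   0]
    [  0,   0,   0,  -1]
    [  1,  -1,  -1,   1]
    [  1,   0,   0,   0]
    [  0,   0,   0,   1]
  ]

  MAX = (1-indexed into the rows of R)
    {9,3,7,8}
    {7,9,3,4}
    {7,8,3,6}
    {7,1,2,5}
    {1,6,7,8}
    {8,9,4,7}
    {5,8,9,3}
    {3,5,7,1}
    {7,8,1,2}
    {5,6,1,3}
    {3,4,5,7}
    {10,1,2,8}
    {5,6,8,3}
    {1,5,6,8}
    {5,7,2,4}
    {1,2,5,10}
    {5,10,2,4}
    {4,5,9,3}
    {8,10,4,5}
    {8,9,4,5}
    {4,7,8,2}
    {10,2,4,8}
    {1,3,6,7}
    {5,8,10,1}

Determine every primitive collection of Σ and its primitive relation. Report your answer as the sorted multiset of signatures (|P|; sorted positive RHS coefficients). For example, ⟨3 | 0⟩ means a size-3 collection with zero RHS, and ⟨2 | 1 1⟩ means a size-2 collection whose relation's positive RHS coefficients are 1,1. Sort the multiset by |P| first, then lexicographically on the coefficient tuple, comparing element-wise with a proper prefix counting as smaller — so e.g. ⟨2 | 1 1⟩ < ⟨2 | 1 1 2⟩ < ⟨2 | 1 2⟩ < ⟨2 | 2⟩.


Δ(Σ) — 10 vertices, 17 min non-faces:

  P = {1,4}:  v_{1} + v_{4} = 0 ; sig = ⟨2 | 0⟩
  P = {7,10}:  v_{7} + v_{10} = 0 ; sig = ⟨2 | 0⟩
  P = {2,3}:  v_{2} + v_{3} = v_{7} ; sig = ⟨2 | 1⟩
  P = {1,9}:  v_{1} + v_{9} = v_{3} + v_{8} ; sig = ⟨2 | 1 1⟩
  P = {3,10}:  v_{3} + v_{10} = v_{5} + v_{8} ; sig = ⟨2 | 1 1⟩
  P = {4,6}:  v_{4} + v_{6} = v_{3} + v_{8} ; sig = ⟨2 | 1 1⟩
  P = {2,6}:  v_{2} + v_{6} = v_{1} + v_{7} + v_{8} ; sig = ⟨2 | 1 1 1⟩
  P = {2,9}:  v_{2} + v_{9} = v_{4} + v_{7} + v_{8} ; sig = ⟨2 | 1 1 1⟩
  P = {6,10}:  v_{6} + v_{10} = v_{1} + v_{5} + 2·v_{8} ; sig = ⟨2 | 1 1 2⟩
  P = {9,10}:  v_{9} + v_{10} = v_{4} + v_{5} + 2·v_{8} ; sig = ⟨2 | 1 1 2⟩
  P = {6,9}:  v_{6} + v_{9} = 2·v_{3} + 2·v_{8} ; sig = ⟨2 | 2 2⟩
  P = {2,5,8}:  v_{2} + v_{5} + v_{8} = 0 ; sig = ⟨3 | 0⟩
  P = {1,3,8}:  v_{1} + v_{3} + v_{8} = v_{6} ; sig = ⟨3 | 1⟩
  P = {3,4,8}:  v_{3} + v_{4} + v_{8} = v_{9} ; sig = ⟨3 | 1⟩
  P = {5,7,8}:  v_{5} + v_{7} + v_{8} = v_{3} ; sig = ⟨3 | 1⟩
  P = {5,6,7}:  v_{5} + v_{6} + v_{7} = v_{1} + 2·v_{3} ; sig = ⟨3 | 1 2⟩
  P = {5,7,9}:  v_{5} + v_{7} + v_{9} = 2·v_{3} + v_{4} ; sig = ⟨3 | 1 2⟩

Signatures (|P|; sorted positive RHS coefficients), sorted:
    |P|=2: 11 collections, coeffs (), (), (1), (1,1), (1,1), (1,1), (1,1,1), (1,1,1), (1,1,2), (1,1,2), (2,2)
    |P|=3: 6 collections, coeffs (), (1), (1), (1), (1,2), (1,2)


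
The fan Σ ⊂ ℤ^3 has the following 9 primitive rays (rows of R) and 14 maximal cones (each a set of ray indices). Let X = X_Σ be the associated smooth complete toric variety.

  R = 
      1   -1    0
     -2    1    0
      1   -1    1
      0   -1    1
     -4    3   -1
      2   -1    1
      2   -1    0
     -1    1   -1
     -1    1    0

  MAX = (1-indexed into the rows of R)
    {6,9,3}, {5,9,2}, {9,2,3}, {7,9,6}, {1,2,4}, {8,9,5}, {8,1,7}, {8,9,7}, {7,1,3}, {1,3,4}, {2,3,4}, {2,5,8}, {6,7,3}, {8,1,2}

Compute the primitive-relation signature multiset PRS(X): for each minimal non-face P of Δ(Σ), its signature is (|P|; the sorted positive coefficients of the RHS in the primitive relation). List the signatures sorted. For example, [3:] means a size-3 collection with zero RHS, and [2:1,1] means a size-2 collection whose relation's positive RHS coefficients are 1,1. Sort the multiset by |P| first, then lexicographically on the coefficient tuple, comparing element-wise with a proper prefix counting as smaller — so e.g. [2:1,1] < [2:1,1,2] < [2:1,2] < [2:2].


18 collections generate NE(X_Σ); each relation:

  • {1,9}:  v_{1} + v_{9} = 0  →  sig = [2:]
  • {2,7}:  v_{2} + v_{7} = 0  →  sig = [2:]
  • {3,8}:  v_{3} + v_{8} = 0  →  sig = [2:]
  • {1,5}:  v_{1} + v_{5} = v_{2} + v_{8}  →  sig = [2:1,1]
  • {1,6}:  v_{1} + v_{6} = v_{3} + v_{7}  →  sig = [2:1,1]
  • {2,6}:  v_{2} + v_{6} = v_{3} + v_{9}  →  sig = [2:1,1]
  • {3,5}:  v_{3} + v_{5} = v_{2} + v_{9}  →  sig = [2:1,1]
  • {4,7}:  v_{4} + v_{7} = v_{1} + v_{3}  →  sig = [2:1,1]
  • {4,8}:  v_{4} + v_{8} = v_{1} + v_{2}  →  sig = [2:1,1]
  • {4,9}:  v_{4} + v_{9} = v_{2} + v_{3}  →  sig = [2:1,1]
  • {5,7}:  v_{5} + v_{7} = v_{8} + v_{9}  →  sig = [2:1,1]
  • {6,8}:  v_{6} + v_{8} = v_{7} + v_{9}  →  sig = [2:1,1]
  • {4,5}:  v_{4} + v_{5} = 2·v_{2}  →  sig = [2:2]
  • {4,6}:  v_{4} + v_{6} = 2·v_{3}  →  sig = [2:2]
  • {5,6}:  v_{5} + v_{6} = 2·v_{9}  →  sig = [2:2]
  • {1,2,3}:  v_{1} + v_{2} + v_{3} = v_{4}  →  sig = [3:1]
  • {2,8,9}:  v_{2} + v_{8} + v_{9} = v_{5}  →  sig = [3:1]
  • {3,7,9}:  v_{3} + v_{7} + v_{9} = v_{6}  →  sig = [3:1]

Sorted signature multiset PRS(X):
[[2:], [2:], [2:], [2:1,1], [2:1,1], [2:1,1], [2:1,1], [2:1,1], [2:1,1], [2:1,1], [2:1,1], [2:1,1], [2:2], [2:2], [2:2], [3:1], [3:1], [3:1]]


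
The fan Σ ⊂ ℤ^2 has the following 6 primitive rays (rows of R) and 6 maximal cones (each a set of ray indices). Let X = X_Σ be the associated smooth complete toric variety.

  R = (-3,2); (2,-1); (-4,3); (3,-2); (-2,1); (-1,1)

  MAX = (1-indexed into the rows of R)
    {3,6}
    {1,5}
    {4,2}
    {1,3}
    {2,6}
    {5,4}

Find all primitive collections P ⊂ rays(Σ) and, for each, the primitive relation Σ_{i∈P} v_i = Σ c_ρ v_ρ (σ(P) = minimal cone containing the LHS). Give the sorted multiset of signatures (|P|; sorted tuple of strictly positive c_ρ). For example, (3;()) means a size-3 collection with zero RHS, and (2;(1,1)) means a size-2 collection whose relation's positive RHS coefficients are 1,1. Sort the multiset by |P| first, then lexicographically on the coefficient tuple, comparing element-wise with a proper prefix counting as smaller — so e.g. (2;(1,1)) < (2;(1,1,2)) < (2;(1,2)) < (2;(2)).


|primitive collections| = 9. Relations:

  • {1,4}:  v_{1} + v_{4} = 0  so sig = (2;())
  • {2,5}:  v_{2} + v_{5} = 0  so sig = (2;())
  • {1,2}:  v_{1} + v_{2} = v_{6}  so sig = (2;(1))
  • {1,6}:  v_{1} + v_{6} = v_{3}  so sig = (2;(1))
  • {3,4}:  v_{3} + v_{4} = v_{6}  so sig = (2;(1))
  • {4,6}:  v_{4} + v_{6} = v_{2}  so sig = (2;(1))
  • {5,6}:  v_{5} + v_{6} = v_{1}  so sig = (2;(1))
  • {2,3}:  v_{2} + v_{3} = 2·v_{6}  so sig = (2;(2))
  • {3,5}:  v_{3} + v_{5} = 2·v_{1}  so sig = (2;(2))

Signatures (|P|; sorted positive RHS coefficients), sorted:
{ (2;()) ×2,  (2;(1)) ×5,  (2;(2)) ×2 }


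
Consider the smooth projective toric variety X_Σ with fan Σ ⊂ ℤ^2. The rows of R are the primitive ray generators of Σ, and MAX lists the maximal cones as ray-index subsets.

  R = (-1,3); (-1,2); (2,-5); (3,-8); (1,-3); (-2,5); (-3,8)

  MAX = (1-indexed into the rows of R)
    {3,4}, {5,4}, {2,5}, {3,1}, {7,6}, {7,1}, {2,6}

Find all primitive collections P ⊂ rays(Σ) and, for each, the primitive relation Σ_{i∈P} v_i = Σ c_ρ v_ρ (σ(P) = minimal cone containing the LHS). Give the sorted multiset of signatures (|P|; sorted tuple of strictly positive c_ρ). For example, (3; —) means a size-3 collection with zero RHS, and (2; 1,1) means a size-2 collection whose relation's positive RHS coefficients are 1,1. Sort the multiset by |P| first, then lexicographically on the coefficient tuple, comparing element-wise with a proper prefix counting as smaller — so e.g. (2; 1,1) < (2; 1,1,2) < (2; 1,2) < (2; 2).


Δ(Σ) — 7 vertices, 14 min non-faces:

  P = {1,5}:  v_{1} + v_{5} = 0  ⟹  sig = (2; —)
  P = {3,6}:  v_{3} + v_{6} = 0  ⟹  sig = (2; —)
  P = {4,7}:  v_{4} + v_{7} = 0  ⟹  sig = (2; —)
  P = {1,2}:  v_{1} + v_{2} = v_{6}  ⟹  sig = (2; 1)
  P = {1,4}:  v_{1} + v_{4} = v_{3}  ⟹  sig = (2; 1)
  P = {1,6}:  v_{1} + v_{6} = v_{7}  ⟹  sig = (2; 1)
  P = {2,3}:  v_{2} + v_{3} = v_{5}  ⟹  sig = (2; 1)
  P = {3,5}:  v_{3} + v_{5} = v_{4}  ⟹  sig = (2; 1)
  P = {3,7}:  v_{3} + v_{7} = v_{1}  ⟹  sig = (2; 1)
  P = {4,6}:  v_{4} + v_{6} = v_{5}  ⟹  sig = (2; 1)
  P = {5,6}:  v_{5} + v_{6} = v_{2}  ⟹  sig = (2; 1)
  P = {5,7}:  v_{5} + v_{7} = v_{6}  ⟹  sig = (2; 1)
  P = {2,4}:  v_{2} + v_{4} = 2·v_{5}  ⟹  sig = (2; 2)
  P = {2,7}:  v_{2} + v_{7} = 2·v_{6}  ⟹  sig = (2; 2)

Sorted signature multiset PRS(X):
    (2; —)
    (2; —)
    (2; —)
    (2; 1)
    (2; 1)
    (2; 1)
    (2; 1)
    (2; 1)
    (2; 1)
    (2; 1)
    (2; 1)
    (2; 1)
    (2; 2)
    (2; 2)


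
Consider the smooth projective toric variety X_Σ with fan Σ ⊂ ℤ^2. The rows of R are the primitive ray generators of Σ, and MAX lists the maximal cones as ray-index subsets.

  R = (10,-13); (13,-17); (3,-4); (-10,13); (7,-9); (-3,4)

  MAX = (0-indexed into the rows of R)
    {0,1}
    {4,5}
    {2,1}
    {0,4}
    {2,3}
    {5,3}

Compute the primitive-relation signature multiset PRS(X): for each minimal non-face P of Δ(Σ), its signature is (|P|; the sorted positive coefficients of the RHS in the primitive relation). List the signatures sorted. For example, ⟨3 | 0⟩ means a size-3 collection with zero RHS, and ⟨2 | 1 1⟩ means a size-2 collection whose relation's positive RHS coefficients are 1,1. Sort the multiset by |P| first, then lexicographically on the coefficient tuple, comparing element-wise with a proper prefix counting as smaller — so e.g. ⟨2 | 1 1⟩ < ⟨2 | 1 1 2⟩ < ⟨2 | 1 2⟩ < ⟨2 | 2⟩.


Primitive collections (9):

  P = {0,3}:  v_{0} + v_{3} = 0  ⇒ sig = ⟨2 | 0⟩
  P = {2,5}:  v_{2} + v_{5} = 0  ⇒ sig = ⟨2 | 0⟩
  P = {0,2}:  v_{0} + v_{2} = v_{1}  ⇒ sig = ⟨2 | 1⟩
  P = {0,5}:  v_{0} + v_{5} = v_{4}  ⇒ sig = ⟨2 | 1⟩
  P = {1,3}:  v_{1} + v_{3} = v_{2}  ⇒ sig = ⟨2 | 1⟩
  P = {1,5}:  v_{1} + v_{5} = v_{0}  ⇒ sig = ⟨2 | 1⟩
  P = {2,4}:  v_{2} + v_{4} = v_{0}  ⇒ sig = ⟨2 | 1⟩
  P = {3,4}:  v_{3} + v_{4} = v_{5}  ⇒ sig = ⟨2 | 1⟩
  P = {1,4}:  v_{1} + v_{4} = 2·v_{0}  ⇒ sig = ⟨2 | 2⟩

so the primitive-relation signature multiset is
[⟨2 | 0⟩, ⟨2 | 0⟩, ⟨2 | 1⟩, ⟨2 | 1⟩, ⟨2 | 1⟩, ⟨2 | 1⟩, ⟨2 | 1⟩, ⟨2 | 1⟩, ⟨2 | 2⟩]


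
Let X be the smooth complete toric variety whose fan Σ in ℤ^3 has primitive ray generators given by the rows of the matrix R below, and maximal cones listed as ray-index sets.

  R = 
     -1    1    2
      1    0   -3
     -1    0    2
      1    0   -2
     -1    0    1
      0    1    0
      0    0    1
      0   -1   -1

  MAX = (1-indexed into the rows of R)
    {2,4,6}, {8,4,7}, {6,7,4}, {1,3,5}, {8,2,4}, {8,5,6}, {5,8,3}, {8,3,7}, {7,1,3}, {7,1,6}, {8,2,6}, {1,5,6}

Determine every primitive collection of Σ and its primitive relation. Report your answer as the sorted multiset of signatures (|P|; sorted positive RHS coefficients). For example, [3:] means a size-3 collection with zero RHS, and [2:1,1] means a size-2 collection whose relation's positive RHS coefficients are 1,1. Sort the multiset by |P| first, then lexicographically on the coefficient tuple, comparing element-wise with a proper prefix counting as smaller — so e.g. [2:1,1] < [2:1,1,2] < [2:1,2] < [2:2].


Σ has 12 primitive collections:

  {3,4}:  v_{3} + v_{4} = 0  ⟹  sig = [2:]
  {1,4}:  v_{1} + v_{4} = v_{6}  ⟹  sig = [2:1]
  {1,8}:  v_{1} + v_{8} = v_{5}  ⟹  sig = [2:1]
  {2,7}:  v_{2} + v_{7} = v_{4}  ⟹  sig = [2:1]
  {3,6}:  v_{3} + v_{6} = v_{1}  ⟹  sig = [2:1]
  {5,7}:  v_{5} + v_{7} = v_{3}  ⟹  sig = [2:1]
  {2,3}:  v_{2} + v_{3} = v_{6} + v_{8}  ⟹  sig = [2:1,1]
  {4,5}:  v_{4} + v_{5} = v_{6} + v_{8}  ⟹  sig = [2:1,1]
  {1,2}:  v_{1} + v_{2} = 2·v_{6} + v_{8}  ⟹  sig = [2:1,2]
  {2,5}:  v_{2} + v_{5} = 2·v_{6} + 2·v_{8}  ⟹  sig = [2:2,2]
  {6,7,8}:  v_{6} + v_{7} + v_{8} = 0  ⟹  sig = [3:]
  {4,6,8}:  v_{4} + v_{6} + v_{8} = v_{2}  ⟹  sig = [3:1]

Hence PRS(X_Σ) =
    [2:]
    [2:1]
    [2:1]
    [2:1]
    [2:1]
    [2:1]
    [2:1,1]
    [2:1,1]
    [2:1,2]
    [2:2,2]
    [3:]
    [3:1]
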